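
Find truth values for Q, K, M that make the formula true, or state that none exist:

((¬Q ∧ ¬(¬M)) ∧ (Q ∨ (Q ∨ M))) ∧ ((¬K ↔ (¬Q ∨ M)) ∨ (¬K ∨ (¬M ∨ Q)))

Q = False, K = False, M = True

  (¬Q ∧ ¬(¬M)) ∧ (Q ∨ (Q ∨ M)) = True
    ¬Q ∧ ¬(¬M) = True
      ¬Q = True
      ¬(¬M) = True
        ¬M = False
    Q ∨ (Q ∨ M) = True
      Q ∨ M = True
  (¬K ↔ (¬Q ∨ M)) ∨ (¬K ∨ (¬M ∨ Q)) = True
    ¬K ↔ (¬Q ∨ M) = True
      ¬K = True
      ¬Q ∨ M = True
        ¬Q = True
    ¬K ∨ (¬M ∨ Q) = True
      ¬K = True
      ¬M ∨ Q = False
        ¬M = False
Both conjuncts True, so the formula holds.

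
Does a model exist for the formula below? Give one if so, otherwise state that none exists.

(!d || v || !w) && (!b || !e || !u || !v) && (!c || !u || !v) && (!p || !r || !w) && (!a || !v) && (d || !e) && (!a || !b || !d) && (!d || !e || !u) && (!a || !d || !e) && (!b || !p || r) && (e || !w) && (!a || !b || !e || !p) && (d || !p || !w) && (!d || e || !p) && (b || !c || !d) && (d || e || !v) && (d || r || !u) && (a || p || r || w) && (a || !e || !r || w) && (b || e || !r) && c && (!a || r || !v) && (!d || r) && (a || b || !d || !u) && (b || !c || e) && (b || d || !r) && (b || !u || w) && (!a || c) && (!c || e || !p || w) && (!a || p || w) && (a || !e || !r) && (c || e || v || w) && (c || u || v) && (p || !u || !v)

p = False, d = True, e = False, v = True, c = True, a = False, r = True, w = False, u = False, b = True

Unit clause (c) forces c = True.
Set p = False.
Set d = True.
  then (b || !c || !d) forces b = True.
  then (!d || r) forces r = True.
  then (!a || !b || !d) forces a = False.
  then (a || !e || !r) forces e = False.
  then (e || !w) forces w = False.
Set v = True.
  then (!c || !u || !v) forces u = False.
All clauses satisfied.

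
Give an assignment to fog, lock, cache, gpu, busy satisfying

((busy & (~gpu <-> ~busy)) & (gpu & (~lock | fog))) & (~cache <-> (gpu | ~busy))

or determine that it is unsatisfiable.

fog = True; lock = False; cache = False; gpu = True; busy = True

  (busy & (~gpu <-> ~busy)) & (gpu & (~lock | fog)) = True
    busy & (~gpu <-> ~busy) = True
      ~gpu <-> ~busy = True
        ~gpu = False
        ~busy = False
    gpu & (~lock | fog) = True
      ~lock | fog = True
        ~lock = True
  ~cache <-> (gpu | ~busy) = True
    ~cache = True
    gpu | ~busy = True
      ~busy = False
Both conjuncts True, so the formula holds.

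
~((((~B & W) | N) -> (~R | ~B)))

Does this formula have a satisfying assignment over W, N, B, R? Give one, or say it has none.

W=T; N=T; B=T; R=T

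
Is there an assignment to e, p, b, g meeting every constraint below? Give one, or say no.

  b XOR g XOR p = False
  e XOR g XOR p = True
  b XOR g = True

e = False; p = True; b = True; g = False

b XOR g XOR p = T XOR F XOR T = False ✓
e XOR g XOR p = F XOR F XOR T = True ✓
b XOR g = T XOR F = True ✓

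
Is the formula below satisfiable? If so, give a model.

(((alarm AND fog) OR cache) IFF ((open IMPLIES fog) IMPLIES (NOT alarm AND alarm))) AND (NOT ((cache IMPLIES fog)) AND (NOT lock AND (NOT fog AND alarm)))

cache: True; alarm: True; lock: False; open: True; fog: False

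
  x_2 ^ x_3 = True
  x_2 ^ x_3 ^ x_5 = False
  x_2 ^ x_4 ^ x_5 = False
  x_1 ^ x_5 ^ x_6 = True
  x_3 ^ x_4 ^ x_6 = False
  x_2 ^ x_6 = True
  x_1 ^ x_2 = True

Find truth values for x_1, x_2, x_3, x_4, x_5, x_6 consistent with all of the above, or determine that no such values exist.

x_1 = False; x_2 = True; x_3 = False; x_4 = False; x_5 = True; x_6 = False

x_2 ^ x_3 = T ^ F = True ✓
x_2 ^ x_3 ^ x_5 = T ^ F ^ T = False ✓
x_2 ^ x_4 ^ x_5 = T ^ F ^ T = False ✓
x_1 ^ x_5 ^ x_6 = F ^ T ^ F = True ✓
x_3 ^ x_4 ^ x_6 = F ^ F ^ F = False ✓
x_2 ^ x_6 = T ^ F = True ✓
x_1 ^ x_2 = F ^ T = True ✓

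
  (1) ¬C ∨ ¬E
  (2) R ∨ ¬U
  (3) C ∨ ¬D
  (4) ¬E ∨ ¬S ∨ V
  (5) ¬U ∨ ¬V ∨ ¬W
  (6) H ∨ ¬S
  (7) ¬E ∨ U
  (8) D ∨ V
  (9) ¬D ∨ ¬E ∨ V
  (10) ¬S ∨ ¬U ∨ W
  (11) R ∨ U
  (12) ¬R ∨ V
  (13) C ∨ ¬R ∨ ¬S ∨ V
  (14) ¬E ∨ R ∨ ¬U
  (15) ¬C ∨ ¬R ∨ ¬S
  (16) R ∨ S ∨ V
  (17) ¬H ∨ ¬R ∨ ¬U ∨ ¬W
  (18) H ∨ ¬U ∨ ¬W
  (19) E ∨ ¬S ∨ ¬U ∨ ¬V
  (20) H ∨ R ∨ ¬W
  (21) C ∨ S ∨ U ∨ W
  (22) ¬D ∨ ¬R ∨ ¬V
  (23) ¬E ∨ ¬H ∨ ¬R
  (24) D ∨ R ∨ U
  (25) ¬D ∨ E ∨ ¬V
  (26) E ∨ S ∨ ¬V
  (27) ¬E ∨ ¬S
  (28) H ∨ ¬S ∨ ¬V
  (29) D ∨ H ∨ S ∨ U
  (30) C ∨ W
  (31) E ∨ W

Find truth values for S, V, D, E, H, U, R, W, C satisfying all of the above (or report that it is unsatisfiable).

Set S = True.
  then (H ∨ ¬S) forces H = True.
  then (¬E ∨ ¬S) forces E = False.
  then (E ∨ W) forces W = True.
Try V = False:
  (D ∨ V) forces D = True.
  (C ∨ ¬D) forces C = True.
  (¬R ∨ V) forces R = False.
  (R ∨ ¬U) forces U = False.
  clause (R ∨ U) is falsified — backtrack.
So V = True.
  then (¬U ∨ ¬V ∨ ¬W) forces U = False.
  then (R ∨ U) forces R = True.
  then (¬C ∨ ¬R ∨ ¬S) forces C = False.
  then (¬D ∨ ¬R ∨ ¬V) forces D = False.
All clauses satisfied.

S=T, V=T, D=F, E=F, H=T, U=F, R=T, W=T, C=F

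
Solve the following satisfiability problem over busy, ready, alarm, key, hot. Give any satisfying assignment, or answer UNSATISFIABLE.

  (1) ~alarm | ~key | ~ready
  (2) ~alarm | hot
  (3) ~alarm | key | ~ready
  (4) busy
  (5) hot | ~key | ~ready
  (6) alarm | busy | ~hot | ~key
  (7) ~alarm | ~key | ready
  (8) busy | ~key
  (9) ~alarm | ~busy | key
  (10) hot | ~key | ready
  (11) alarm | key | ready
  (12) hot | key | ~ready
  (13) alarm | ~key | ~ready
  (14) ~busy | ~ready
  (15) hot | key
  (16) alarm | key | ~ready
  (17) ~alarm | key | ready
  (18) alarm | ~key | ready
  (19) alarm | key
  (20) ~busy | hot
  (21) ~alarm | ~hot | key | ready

Unsatisfiable — no assignment works.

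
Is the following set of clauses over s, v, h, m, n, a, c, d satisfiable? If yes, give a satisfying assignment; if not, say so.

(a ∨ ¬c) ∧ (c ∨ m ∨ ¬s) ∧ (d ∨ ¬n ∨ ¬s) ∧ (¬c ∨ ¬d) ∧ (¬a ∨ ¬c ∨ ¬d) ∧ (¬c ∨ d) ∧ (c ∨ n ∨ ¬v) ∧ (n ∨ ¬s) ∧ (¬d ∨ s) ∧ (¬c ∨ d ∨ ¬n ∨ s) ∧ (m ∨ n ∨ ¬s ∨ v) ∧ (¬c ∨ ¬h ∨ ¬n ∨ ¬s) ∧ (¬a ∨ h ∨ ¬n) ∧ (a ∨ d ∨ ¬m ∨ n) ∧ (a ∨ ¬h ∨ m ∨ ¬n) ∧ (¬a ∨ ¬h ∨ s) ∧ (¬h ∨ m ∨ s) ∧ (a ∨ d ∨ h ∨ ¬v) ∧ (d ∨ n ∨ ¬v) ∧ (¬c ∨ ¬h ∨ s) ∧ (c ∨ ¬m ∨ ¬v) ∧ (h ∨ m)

Set s = False.
  then (¬d ∨ s) forces d = False.
  then (¬c ∨ d) forces c = False.
Try v = True:
  (c ∨ n ∨ ¬v) forces n = True.
  (c ∨ ¬m ∨ ¬v) forces m = False.
  (¬h ∨ m ∨ s) forces h = False.
  clause (h ∨ m) is falsified — backtrack.
So v = False.
Set h = False.
  then (h ∨ m) forces m = True.
Set n = True.
  then (¬a ∨ h ∨ ¬n) forces a = False.
All clauses satisfied.

s = False, v = False, h = False, m = True, n = True, a = False, c = False, d = False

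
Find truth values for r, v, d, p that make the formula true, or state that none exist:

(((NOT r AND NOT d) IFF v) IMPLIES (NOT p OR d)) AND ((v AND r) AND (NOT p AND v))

r: True, v: True, d: False, p: False

  ((NOT r AND NOT d) IFF v) IMPLIES (NOT p OR d) = True
    (NOT r AND NOT d) IFF v = False
      NOT r AND NOT d = False
        NOT r = False
        NOT d = True
    NOT p OR d = True
      NOT p = True
  (v AND r) AND (NOT p AND v) = True
    v AND r = True
    NOT p AND v = True
      NOT p = True
Both conjuncts True, so the formula holds.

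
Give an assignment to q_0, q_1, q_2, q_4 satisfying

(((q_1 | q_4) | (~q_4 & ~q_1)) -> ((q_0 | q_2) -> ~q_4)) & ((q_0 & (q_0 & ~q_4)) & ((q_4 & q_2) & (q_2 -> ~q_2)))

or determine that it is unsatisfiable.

Case q_2 = True: the conjunct q_2 -> ~q_2 becomes True -> ~True = False.
Case q_2 = False: the conjunct q_2 is False.
Both cases fail — unsatisfiable.

Unsatisfiable — no assignment works.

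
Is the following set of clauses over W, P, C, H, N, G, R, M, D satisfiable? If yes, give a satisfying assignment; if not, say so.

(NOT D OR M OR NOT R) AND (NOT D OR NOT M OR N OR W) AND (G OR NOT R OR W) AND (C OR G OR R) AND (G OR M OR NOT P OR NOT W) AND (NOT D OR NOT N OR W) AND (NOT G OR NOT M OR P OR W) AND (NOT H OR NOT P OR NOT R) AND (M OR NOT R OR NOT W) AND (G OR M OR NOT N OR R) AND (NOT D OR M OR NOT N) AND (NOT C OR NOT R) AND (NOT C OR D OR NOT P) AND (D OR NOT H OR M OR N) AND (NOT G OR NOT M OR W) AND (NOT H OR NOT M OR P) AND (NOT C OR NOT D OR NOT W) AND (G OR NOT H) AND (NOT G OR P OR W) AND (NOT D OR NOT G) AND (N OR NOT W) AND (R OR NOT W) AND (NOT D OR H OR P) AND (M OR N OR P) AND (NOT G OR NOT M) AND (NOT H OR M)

W = False, P = False, C = True, H = False, N = True, G = False, R = False, M = True, D = False

Set W = False.
Set P = False.
  then (NOT G OR P OR W) forces G = False.
  then (G OR NOT R OR W) forces R = False.
  then (C OR G OR R) forces C = True.
  then (G OR NOT H) forces H = False.
  then (NOT D OR H OR P) forces D = False.
Set N = True.
  then (G OR M OR NOT N OR R) forces M = True.
All clauses satisfied.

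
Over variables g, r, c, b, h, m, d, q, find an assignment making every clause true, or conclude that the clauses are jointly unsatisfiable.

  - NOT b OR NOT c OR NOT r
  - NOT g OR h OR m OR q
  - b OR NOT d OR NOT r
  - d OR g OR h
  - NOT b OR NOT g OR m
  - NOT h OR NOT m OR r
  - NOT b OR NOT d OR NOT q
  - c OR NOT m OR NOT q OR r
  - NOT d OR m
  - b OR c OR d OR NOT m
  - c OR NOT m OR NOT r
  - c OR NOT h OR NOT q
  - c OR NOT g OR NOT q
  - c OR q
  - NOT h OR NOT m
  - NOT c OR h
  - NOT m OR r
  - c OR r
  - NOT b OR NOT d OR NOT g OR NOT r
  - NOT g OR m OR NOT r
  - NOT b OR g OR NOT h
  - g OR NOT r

g: True; r: False; c: True; b: False; h: True; m: False; d: False; q: True

Set g = True.
Set r = False.
  then (NOT m OR r) forces m = False.
  then (c OR r) forces c = True.
  then (NOT b OR NOT g OR m) forces b = False.
  then (NOT d OR m) forces d = False.
  then (NOT c OR h) forces h = True.
Set q = True.
All clauses satisfied.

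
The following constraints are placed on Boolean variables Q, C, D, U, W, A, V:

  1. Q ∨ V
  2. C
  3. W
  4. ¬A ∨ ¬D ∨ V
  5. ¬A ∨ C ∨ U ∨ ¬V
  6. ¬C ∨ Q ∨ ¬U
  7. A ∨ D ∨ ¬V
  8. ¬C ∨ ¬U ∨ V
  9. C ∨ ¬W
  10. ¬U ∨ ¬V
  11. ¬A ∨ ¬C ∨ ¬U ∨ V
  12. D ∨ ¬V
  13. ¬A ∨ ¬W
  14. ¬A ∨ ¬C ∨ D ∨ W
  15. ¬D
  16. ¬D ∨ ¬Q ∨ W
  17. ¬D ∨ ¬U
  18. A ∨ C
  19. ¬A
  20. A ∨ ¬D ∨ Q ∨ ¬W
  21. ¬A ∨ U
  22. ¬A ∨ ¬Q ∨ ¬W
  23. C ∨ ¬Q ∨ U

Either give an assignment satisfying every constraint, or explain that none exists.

Q=T, C=T, D=F, U=F, W=T, A=F, V=F

Unit clause (C) forces C = True.
Unit clause (W) forces W = True.
In (¬A ∨ ¬W) only ¬A is left, so A = False.
Unit clause (¬D) forces D = False.
In (A ∨ D ∨ ¬V) only ¬V is left, so V = False.
In (¬C ∨ ¬U ∨ V) only ¬U is left, so U = False.
In (Q ∨ V) only Q is left, so Q = True.
All clauses satisfied.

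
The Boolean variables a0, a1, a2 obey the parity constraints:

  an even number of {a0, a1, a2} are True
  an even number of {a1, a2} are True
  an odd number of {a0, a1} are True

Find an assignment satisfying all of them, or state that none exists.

a0=F; a1=T; a2=T

{a0, a1, a2}: 2 true → even ✓
{a1, a2}: 2 true → even ✓
{a0, a1}: 1 true → odd ✓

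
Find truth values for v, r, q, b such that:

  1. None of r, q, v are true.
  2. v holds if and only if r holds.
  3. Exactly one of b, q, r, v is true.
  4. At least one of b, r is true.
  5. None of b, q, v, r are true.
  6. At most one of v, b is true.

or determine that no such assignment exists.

No satisfying assignment exists.

Case b = True:
  Constraint (5) is violated (b=T) — contradiction.
Case b = False:
  (1) forces r = False.
  Constraint (4) is violated (b=F, r=F) — contradiction.
Both cases fail — unsatisfiable.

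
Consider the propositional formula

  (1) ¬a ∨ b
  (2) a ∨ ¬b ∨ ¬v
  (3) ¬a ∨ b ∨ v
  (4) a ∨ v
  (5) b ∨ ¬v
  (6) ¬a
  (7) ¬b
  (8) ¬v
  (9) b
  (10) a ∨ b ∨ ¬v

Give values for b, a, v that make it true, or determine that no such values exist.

Case b = True:
  Clause (¬b) is falsified — contradiction.
Case b = False:
  Clause (b) is falsified — contradiction.
Both cases fail, so the formula is unsatisfiable.

The formula is unsatisfiable.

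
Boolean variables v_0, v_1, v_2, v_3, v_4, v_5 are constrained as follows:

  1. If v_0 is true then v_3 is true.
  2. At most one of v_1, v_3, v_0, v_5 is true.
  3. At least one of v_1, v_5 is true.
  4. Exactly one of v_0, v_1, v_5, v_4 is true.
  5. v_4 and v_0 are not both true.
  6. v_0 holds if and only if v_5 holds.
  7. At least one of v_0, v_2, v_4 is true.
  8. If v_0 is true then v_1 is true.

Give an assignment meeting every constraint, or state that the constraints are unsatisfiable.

v_0=F, v_1=T, v_2=T, v_3=F, v_4=F, v_5=F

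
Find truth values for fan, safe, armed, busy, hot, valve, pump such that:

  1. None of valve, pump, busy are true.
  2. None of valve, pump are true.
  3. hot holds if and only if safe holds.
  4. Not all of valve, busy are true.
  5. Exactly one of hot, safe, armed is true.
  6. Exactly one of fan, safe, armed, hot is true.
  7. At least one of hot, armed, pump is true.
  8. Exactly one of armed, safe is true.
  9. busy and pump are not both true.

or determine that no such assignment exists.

fan = False, safe = False, armed = True, busy = False, hot = False, valve = False, pump = False

  (1) {valve, pump, busy}: 0 true — none ✓
  (2) {valve, pump}: 0 true — none ✓
  (3) hot=F, safe=F — same ✓
  (4) {valve, busy}: 0/2 true — not all ✓
  (5) {hot, safe, armed}: 1 true — exactly one ✓
  (6) {fan, safe, armed, hot}: 1 true — exactly one ✓
  (7) {hot, armed, pump}: 1 true — at least one ✓
  (8) {armed, safe}: 1 true — exactly one ✓
  (9) busy=F, pump=F — not both ✓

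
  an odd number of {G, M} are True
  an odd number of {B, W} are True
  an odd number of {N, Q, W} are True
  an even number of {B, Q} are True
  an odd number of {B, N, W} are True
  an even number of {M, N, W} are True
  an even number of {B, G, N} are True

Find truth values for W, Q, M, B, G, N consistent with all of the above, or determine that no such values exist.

W: False, Q: True, M: False, B: True, G: True, N: False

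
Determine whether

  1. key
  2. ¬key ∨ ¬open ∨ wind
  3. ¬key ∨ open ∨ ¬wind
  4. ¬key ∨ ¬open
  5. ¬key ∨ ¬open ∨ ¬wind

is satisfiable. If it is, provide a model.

Unit clause (key) forces key = True.
In (¬key ∨ ¬open) only ¬open is left, so open = False.
In (¬key ∨ open ∨ ¬wind) only ¬wind is left, so wind = False.
Check each clause:
  (key): key holds.
  (¬key ∨ ¬open ∨ wind): ¬open holds.
  (¬key ∨ open ∨ ¬wind): ¬wind holds.
  (¬key ∨ ¬open): ¬open holds.
  (¬key ∨ ¬open ∨ ¬wind): ¬open holds.
All clauses satisfied.

open = False, wind = False, key = True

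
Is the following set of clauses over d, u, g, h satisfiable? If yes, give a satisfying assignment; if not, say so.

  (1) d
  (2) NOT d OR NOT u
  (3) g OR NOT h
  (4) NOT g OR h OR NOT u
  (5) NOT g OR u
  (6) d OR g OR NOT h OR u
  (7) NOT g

d = True, u = False, g = False, h = False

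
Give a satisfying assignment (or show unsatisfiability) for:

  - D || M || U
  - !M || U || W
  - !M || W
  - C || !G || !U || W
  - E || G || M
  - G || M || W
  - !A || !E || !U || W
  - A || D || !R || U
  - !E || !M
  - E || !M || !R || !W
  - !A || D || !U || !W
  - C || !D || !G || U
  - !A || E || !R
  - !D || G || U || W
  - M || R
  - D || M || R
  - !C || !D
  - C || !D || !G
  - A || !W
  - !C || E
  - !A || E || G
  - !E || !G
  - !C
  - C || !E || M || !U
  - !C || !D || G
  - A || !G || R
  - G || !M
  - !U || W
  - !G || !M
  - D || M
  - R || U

Unit clause (!C) forces C = False.
Set R = True.
Set E = True.
  then (!E || !M) forces M = False.
  then (!E || !G) forces G = False.
  then (C || !E || M || !U) forces U = False.
  then (D || M) forces D = True.
  then (G || M || W) forces W = True.
  then (A || !W) forces A = True.
All clauses satisfied.

R = True; E = True; C = False; W = True; D = True; G = False; A = True; U = False; M = False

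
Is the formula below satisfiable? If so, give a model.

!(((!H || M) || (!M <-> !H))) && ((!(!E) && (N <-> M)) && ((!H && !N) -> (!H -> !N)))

H: True, E: True, M: False, N: False

  !(((!H || M) || (!M <-> !H))) = True
    (!H || M) || (!M <-> !H) = False
      !H || M = False
        !H = False
      !M <-> !H = False
        !M = True
        !H = False
  (!(!E) && (N <-> M)) && ((!H && !N) -> (!H -> !N)) = True
    !(!E) && (N <-> M) = True
      !(!E) = True
        !E = False
      N <-> M = True
    (!H && !N) -> (!H -> !N) = True
      !H && !N = False
        !H = False
        !N = True
      !H -> !N = True
        !H = False
        !N = True
Both conjuncts True, so the formula holds.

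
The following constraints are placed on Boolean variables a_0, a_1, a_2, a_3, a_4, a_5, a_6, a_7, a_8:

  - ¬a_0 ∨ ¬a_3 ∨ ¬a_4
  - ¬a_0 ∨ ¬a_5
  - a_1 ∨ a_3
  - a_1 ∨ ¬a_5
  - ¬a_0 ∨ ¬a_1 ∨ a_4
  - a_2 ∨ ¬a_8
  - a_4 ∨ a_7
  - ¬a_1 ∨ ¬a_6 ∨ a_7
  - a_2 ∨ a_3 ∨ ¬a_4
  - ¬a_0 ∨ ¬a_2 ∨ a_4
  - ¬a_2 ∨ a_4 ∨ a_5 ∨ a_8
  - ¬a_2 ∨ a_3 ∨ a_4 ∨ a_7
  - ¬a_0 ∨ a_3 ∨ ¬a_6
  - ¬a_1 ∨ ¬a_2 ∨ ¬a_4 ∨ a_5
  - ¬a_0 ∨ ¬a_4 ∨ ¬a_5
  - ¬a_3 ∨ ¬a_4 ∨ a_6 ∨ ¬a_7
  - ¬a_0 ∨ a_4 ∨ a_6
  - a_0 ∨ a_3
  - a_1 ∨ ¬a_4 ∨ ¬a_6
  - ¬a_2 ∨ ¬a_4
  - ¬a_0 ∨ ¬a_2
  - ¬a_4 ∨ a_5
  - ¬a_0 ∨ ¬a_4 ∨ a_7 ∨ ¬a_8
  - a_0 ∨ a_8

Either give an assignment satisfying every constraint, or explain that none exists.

a_0 = True, a_1 = False, a_2 = False, a_3 = True, a_4 = False, a_5 = False, a_6 = True, a_7 = True, a_8 = False

Set a_0 = True.
  then (¬a_0 ∨ ¬a_5) forces a_5 = False.
  then (¬a_0 ∨ ¬a_2) forces a_2 = False.
  then (¬a_4 ∨ a_5) forces a_4 = False.
  then (¬a_0 ∨ ¬a_1 ∨ a_4) forces a_1 = False.
  then (a_2 ∨ ¬a_8) forces a_8 = False.
  then (a_4 ∨ a_7) forces a_7 = True.
  then (¬a_0 ∨ a_4 ∨ a_6) forces a_6 = True.
  then (a_1 ∨ a_3) forces a_3 = True.
All clauses satisfied.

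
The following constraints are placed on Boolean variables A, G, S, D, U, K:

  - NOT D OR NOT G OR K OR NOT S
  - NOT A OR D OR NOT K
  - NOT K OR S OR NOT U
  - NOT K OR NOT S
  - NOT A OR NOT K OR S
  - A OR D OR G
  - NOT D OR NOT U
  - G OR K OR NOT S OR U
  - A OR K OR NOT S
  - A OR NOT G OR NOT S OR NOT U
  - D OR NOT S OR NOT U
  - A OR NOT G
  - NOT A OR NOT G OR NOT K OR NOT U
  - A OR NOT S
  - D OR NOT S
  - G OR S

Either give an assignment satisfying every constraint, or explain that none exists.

Try A = False:
  (A OR NOT G) forces G = False.
  (A OR D OR G) forces D = True.
  (NOT D OR NOT U) forces U = False.
  (A OR NOT S) forces S = False.
  clause (G OR S) is falsified — backtrack.
So A = True.
Set G = True.
Set S = False.
  then (NOT A OR NOT K OR S) forces K = False.
Set D = False.
Set U = True.
All clauses satisfied.

A = True, G = True, S = False, D = False, U = True, K = False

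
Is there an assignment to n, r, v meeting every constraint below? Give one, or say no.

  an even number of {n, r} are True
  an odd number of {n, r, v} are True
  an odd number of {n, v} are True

n=F, r=F, v=T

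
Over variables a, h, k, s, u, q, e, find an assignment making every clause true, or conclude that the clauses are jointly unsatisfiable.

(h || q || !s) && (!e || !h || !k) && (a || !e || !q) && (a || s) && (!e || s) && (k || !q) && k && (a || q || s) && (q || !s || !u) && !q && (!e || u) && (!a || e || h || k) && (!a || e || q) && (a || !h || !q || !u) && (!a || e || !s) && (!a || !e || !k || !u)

Unit clause (k) forces k = True.
Unit clause (!q) forces q = False.
Try a = True:
  (!a || e || q) forces e = True.
  (!e || !h || !k) forces h = False.
  (h || q || !s) forces s = False.
  clause (!e || s) is falsified — backtrack.
So a = False.
  then (a || s) forces s = True.
  then (q || !s || !u) forces u = False.
  then (!e || u) forces e = False.
  then (h || q || !s) forces h = True.
All clauses satisfied.

a=F, h=T, k=T, s=T, u=F, q=F, e=F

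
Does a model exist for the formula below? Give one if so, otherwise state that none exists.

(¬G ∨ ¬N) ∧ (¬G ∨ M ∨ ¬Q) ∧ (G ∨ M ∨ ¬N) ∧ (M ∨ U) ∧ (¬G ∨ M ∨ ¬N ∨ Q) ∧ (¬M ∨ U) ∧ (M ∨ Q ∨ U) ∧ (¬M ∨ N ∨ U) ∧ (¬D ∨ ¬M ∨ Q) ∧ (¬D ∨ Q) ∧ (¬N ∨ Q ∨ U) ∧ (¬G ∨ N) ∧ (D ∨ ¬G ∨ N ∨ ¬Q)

D = False, U = True, N = False, M = False, Q = True, G = False

Set D = False.
Try U = False:
  (M ∨ U) forces M = True.
  clause (¬M ∨ U) is falsified — backtrack.
So U = True.
Set N = False.
  then (¬G ∨ N) forces G = False.
Set M = False.
Set Q = True.
All clauses satisfied.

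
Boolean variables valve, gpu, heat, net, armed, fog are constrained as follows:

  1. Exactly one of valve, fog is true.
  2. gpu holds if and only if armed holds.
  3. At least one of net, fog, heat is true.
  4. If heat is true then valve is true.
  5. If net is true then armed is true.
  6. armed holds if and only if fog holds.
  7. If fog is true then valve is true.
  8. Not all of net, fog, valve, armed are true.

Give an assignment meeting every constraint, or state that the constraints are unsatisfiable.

valve = True, gpu = False, heat = True, net = False, armed = False, fog = False

  (1) {valve, fog}: 1 true — exactly one ✓
  (2) gpu=F, armed=F — same ✓
  (3) {net, fog, heat}: 1 true — at least one ✓
  (4) heat=T ⇒ valve: T ✓
  (5) net=F ⇒ armed: vacuous ✓
  (6) armed=F, fog=F — same ✓
  (7) fog=F ⇒ valve: vacuous ✓
  (8) {net, fog, valve, armed}: 1/4 true — not all ✓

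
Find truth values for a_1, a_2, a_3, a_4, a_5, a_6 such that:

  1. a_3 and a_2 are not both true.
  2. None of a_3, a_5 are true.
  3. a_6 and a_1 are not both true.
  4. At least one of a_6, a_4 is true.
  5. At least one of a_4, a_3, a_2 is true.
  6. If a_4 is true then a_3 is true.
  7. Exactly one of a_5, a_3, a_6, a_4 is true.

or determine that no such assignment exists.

a_1=F; a_2=T; a_3=F; a_4=F; a_5=F; a_6=T

  (1) a_3=F, a_2=T — not both ✓
  (2) {a_3, a_5}: 0 true — none ✓
  (3) a_6=T, a_1=F — not both ✓
  (4) {a_6, a_4}: 1 true — at least one ✓
  (5) {a_4, a_3, a_2}: 1 true — at least one ✓
  (6) a_4=F ⇒ a_3: vacuous ✓
  (7) {a_5, a_3, a_6, a_4}: 1 true — exactly one ✓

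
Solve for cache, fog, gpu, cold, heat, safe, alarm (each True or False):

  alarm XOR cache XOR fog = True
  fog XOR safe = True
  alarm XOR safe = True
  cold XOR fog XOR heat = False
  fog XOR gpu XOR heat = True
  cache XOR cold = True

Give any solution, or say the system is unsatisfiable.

cache = True; fog = True; gpu = True; cold = False; heat = True; safe = False; alarm = True

alarm XOR cache XOR fog = T XOR T XOR T = True ✓
fog XOR safe = T XOR F = True ✓
alarm XOR safe = T XOR F = True ✓
cold XOR fog XOR heat = F XOR T XOR T = False ✓
fog XOR gpu XOR heat = T XOR T XOR T = True ✓
cache XOR cold = T XOR F = True ✓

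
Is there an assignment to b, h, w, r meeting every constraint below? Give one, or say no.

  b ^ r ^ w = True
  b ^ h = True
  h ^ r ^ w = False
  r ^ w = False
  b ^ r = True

b=T; h=F; w=F; r=F

b ^ r ^ w = T ^ F ^ F = True ✓
b ^ h = T ^ F = True ✓
h ^ r ^ w = F ^ F ^ F = False ✓
r ^ w = F ^ F = False ✓
b ^ r = T ^ F = True ✓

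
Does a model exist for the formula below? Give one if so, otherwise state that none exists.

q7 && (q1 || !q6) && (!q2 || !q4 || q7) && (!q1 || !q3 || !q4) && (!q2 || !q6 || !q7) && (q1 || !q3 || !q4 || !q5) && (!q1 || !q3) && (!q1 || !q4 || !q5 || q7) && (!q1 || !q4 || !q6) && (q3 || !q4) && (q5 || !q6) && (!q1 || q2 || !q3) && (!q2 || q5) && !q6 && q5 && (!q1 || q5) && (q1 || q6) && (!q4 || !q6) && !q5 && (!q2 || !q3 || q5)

Case q5 = True:
  Clause (!q5) is falsified — contradiction.
Case q5 = False:
  Clause (q5) is falsified — contradiction.
Both cases fail, so the formula is unsatisfiable.

Unsatisfiable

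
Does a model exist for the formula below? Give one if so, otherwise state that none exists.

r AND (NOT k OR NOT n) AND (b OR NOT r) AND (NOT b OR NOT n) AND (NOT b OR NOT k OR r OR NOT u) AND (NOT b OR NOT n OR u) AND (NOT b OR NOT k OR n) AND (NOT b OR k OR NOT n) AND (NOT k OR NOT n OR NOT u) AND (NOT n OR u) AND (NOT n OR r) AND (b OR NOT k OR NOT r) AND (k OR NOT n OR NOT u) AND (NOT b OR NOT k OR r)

Unit clause (r) forces r = True.
In (b OR NOT r) only b is left, so b = True.
In (NOT b OR NOT n) only NOT n is left, so n = False.
In (NOT b OR NOT k OR n) only NOT k is left, so k = False.
Set u = True.
All clauses satisfied.

n: False, r: True, u: True, k: False, b: True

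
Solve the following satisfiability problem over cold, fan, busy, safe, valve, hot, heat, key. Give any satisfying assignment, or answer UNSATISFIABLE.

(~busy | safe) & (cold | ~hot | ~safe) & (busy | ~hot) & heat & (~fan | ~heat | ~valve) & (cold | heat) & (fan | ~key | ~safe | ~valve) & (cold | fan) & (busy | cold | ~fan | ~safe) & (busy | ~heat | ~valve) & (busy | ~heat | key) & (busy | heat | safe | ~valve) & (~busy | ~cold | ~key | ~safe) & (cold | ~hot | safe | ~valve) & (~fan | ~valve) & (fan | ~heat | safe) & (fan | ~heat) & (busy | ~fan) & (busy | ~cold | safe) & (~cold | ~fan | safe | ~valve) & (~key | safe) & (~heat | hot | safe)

cold = True, fan = True, busy = True, safe = True, valve = False, hot = True, heat = True, key = False

Unit clause (heat) forces heat = True.
In (fan | ~heat) only fan is left, so fan = True.
In (busy | ~fan) only busy is left, so busy = True.
In (~busy | safe) only safe is left, so safe = True.
In (~fan | ~heat | ~valve) only ~valve is left, so valve = False.
Set cold = True.
  then (~busy | ~cold | ~key | ~safe) forces key = False.
Set hot = True.
All clauses satisfied.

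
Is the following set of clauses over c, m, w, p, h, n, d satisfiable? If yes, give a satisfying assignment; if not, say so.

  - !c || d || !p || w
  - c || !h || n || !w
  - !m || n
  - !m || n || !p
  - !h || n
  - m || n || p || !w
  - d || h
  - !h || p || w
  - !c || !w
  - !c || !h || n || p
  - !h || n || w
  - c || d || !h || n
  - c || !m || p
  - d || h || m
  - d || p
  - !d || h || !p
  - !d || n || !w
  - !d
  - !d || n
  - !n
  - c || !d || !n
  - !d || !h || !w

Case h = True:
  (!h || n) forces n = True.
  Clause (!n) is falsified — contradiction.
Case h = False:
  (d || h) forces d = True.
  Clause (!d) is falsified — contradiction.
Both cases fail, so the formula is unsatisfiable.

Unsatisfiable — no assignment works.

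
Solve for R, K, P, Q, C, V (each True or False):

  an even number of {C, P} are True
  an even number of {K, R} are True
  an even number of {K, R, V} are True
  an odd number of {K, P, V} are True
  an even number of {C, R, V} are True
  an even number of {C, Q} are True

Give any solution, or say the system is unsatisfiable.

Adding constraints 1, 2, 4, 5 mod 2: every variable appears an even number of times on the left, so the left side is 0.
But the right sides sum to 1 (mod 2). 0 ≠ 1 — the system is inconsistent.

The formula is unsatisfiable.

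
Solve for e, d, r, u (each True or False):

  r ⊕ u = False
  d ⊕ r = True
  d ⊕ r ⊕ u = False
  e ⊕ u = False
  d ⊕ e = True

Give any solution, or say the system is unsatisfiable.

e = True, d = False, r = True, u = True

r ⊕ u = T ⊕ T = False ✓
d ⊕ r = F ⊕ T = True ✓
d ⊕ r ⊕ u = F ⊕ T ⊕ T = False ✓
e ⊕ u = T ⊕ T = False ✓
d ⊕ e = F ⊕ T = True ✓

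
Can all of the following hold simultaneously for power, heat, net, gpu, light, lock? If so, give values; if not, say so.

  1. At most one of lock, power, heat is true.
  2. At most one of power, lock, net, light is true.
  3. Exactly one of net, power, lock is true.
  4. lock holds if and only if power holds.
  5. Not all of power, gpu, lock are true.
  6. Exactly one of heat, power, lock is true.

power=F, heat=T, net=T, gpu=F, light=F, lock=F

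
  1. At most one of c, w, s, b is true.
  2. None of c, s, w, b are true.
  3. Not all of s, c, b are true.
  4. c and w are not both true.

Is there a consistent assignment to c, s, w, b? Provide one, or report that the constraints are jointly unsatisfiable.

c=F, s=F, w=F, b=F

  (1) {c, w, s, b}: 0 true — at most one ✓
  (2) {c, s, w, b}: 0 true — none ✓
  (3) {s, c, b}: 0/3 true — not all ✓
  (4) c=F, w=F — not both ✓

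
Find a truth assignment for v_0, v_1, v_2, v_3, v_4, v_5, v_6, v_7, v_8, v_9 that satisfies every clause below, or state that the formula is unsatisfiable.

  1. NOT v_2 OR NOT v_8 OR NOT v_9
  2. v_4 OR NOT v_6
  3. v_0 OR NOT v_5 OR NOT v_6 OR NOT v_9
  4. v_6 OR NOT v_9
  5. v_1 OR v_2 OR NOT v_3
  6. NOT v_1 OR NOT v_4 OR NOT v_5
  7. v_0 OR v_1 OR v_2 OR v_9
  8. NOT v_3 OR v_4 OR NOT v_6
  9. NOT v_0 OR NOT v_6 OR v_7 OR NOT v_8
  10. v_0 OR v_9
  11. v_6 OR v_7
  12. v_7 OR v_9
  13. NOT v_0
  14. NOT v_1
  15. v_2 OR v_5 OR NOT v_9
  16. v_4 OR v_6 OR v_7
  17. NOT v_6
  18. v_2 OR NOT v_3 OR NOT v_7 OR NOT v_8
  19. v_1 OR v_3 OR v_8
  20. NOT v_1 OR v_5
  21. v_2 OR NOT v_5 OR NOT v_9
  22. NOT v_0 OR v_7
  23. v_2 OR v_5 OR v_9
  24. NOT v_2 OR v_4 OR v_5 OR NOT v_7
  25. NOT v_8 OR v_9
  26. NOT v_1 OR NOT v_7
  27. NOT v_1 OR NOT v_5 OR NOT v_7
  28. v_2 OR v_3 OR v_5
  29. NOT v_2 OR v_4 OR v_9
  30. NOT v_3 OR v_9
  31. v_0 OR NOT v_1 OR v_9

No satisfying assignment exists.

Case v_0 = True:
  Clause (NOT v_0) is falsified — contradiction.
Case v_0 = False:
  (v_0 OR v_9) forces v_9 = True.
  (v_6 OR NOT v_9) forces v_6 = True.
  Clause (NOT v_6) is falsified — contradiction.
Both cases fail, so the formula is unsatisfiable.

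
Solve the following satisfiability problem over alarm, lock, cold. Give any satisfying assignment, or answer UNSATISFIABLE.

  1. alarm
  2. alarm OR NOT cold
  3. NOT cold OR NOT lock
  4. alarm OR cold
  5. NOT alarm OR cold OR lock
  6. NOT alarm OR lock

Unit clause (alarm) forces alarm = True.
In (NOT alarm OR lock) only lock is left, so lock = True.
In (NOT cold OR NOT lock) only NOT cold is left, so cold = False.
Check each clause:
  (alarm): alarm holds.
  (alarm OR NOT cold): alarm holds.
  (NOT cold OR NOT lock): NOT cold holds.
  (alarm OR cold): alarm holds.
  (NOT alarm OR cold OR lock): lock holds.
  (NOT alarm OR lock): lock holds.
All clauses satisfied.

alarm=T, lock=T, cold=F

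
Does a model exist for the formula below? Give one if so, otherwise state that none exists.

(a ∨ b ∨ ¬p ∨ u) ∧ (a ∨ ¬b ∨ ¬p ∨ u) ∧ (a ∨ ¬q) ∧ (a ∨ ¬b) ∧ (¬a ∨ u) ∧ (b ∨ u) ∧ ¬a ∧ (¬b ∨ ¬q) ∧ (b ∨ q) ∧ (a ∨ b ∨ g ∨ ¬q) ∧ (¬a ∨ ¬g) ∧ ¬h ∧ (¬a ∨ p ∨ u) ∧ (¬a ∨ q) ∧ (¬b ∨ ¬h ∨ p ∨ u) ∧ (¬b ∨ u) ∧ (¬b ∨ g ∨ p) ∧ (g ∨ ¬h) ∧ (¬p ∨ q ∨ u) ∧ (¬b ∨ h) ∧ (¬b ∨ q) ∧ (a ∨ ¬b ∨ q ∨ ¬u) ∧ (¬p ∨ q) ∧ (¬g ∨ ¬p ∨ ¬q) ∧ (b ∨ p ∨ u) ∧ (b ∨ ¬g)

Case a = True:
  Clause (¬a) is falsified — contradiction.
Case a = False:
  (a ∨ ¬q) forces q = False.
  (a ∨ ¬b) forces b = False.
  Clause (b ∨ q) is falsified — contradiction.
Both cases fail, so the formula is unsatisfiable.

UNSATISFIABLE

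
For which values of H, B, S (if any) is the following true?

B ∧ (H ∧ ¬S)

H: True; B: True; S: False

  H ∧ ¬S = True
    ¬S = True
Both conjuncts True, so the formula holds.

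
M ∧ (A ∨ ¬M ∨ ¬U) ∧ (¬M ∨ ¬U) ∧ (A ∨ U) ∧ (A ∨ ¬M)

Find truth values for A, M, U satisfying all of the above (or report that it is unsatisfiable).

A = True, M = True, U = False

Unit clause (M) forces M = True.
In (¬M ∨ ¬U) only ¬U is left, so U = False.
In (A ∨ U) only A is left, so A = True.
Check each clause:
  (M): M holds.
  (A ∨ ¬M ∨ ¬U): A holds.
  (¬M ∨ ¬U): ¬U holds.
  (A ∨ U): A holds.
  (A ∨ ¬M): A holds.
All clauses satisfied.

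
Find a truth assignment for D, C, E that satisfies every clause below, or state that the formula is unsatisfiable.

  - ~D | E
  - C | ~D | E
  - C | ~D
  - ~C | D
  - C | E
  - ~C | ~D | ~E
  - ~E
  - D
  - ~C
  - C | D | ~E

Case D = True:
  (~D | E) forces E = True.
  Clause (~E) is falsified — contradiction.
Case D = False:
  Clause (D) is falsified — contradiction.
Both cases fail, so the formula is unsatisfiable.

UNSATISFIABLE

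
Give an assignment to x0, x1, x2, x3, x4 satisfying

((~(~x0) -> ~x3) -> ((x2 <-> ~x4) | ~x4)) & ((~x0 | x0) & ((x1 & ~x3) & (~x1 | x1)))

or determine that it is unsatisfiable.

x0 = True, x1 = True, x2 = False, x3 = False, x4 = True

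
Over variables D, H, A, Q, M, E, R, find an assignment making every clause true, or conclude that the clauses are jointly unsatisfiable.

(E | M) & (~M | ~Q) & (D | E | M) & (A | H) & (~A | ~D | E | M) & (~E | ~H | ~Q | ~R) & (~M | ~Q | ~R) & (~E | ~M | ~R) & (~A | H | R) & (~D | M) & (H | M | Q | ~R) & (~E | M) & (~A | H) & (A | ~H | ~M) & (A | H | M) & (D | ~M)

D=T, H=T, A=T, Q=F, M=T, E=T, R=F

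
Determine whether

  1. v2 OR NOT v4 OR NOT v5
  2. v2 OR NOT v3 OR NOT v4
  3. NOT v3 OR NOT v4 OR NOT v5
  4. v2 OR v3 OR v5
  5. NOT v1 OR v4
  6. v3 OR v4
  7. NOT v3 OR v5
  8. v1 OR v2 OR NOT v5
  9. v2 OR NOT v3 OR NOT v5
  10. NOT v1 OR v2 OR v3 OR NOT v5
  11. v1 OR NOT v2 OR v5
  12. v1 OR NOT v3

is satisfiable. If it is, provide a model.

Set v1 = False.
  then (v1 OR NOT v3) forces v3 = False.
  then (v3 OR v4) forces v4 = True.
Try v2 = False:
  (v2 OR NOT v4 OR NOT v5) forces v5 = False.
  clause (v2 OR v3 OR v5) is falsified — backtrack.
So v2 = True.
  then (v1 OR NOT v2 OR v5) forces v5 = True.
All clauses satisfied.

v1 = False, v2 = True, v3 = False, v4 = True, v5 = True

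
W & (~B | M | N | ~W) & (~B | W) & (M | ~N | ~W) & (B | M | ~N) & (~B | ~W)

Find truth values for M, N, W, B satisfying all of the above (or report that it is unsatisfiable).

Unit clause (W) forces W = True.
In (~B | ~W) only ~B is left, so B = False.
Set M = True.
Set N = False.
Check each clause:
  (W): W holds.
  (~B | M | N | ~W): ~B holds.
  (~B | W): ~B holds.
  (M | ~N | ~W): M holds.
  (B | M | ~N): M holds.
  (~B | ~W): ~B holds.
All clauses satisfied.

M: True, N: False, W: True, B: False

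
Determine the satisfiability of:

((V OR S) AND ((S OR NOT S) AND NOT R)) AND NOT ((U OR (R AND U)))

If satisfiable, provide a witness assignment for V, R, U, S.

V = True, R = False, U = False, S = False

  (V OR S) AND ((S OR NOT S) AND NOT R) = True
    V OR S = True
    (S OR NOT S) AND NOT R = True
      S OR NOT S = True
        NOT S = True
      NOT R = True
  NOT ((U OR (R AND U))) = True
    U OR (R AND U) = False
      R AND U = False
Both conjuncts True, so the formula holds.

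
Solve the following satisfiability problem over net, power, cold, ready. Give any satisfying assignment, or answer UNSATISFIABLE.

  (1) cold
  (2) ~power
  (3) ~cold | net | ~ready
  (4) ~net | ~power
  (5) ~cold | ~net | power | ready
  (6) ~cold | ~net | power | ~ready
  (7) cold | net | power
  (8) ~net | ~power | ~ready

Unit clause (cold) forces cold = True.
Unit clause (~power) forces power = False.
Try net = True:
  (~cold | ~net | power | ready) forces ready = True.
  clause (~cold | ~net | power | ~ready) is falsified — backtrack.
So net = False.
  then (~cold | net | ~ready) forces ready = False.
Check each clause:
  (cold): cold holds.
  (~power): ~power holds.
  (~cold | net | ~ready): ~ready holds.
  (~net | ~power): ~net holds.
  (~cold | ~net | power | ready): ~net holds.
  (~cold | ~net | power | ~ready): ~net holds.
  (cold | net | power): cold holds.
  (~net | ~power | ~ready): ~net holds.
All clauses satisfied.

net = False; power = False; cold = True; ready = False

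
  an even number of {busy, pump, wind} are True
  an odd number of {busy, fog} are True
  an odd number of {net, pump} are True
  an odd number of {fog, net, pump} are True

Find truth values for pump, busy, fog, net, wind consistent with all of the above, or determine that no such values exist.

pump=F; busy=T; fog=F; net=T; wind=T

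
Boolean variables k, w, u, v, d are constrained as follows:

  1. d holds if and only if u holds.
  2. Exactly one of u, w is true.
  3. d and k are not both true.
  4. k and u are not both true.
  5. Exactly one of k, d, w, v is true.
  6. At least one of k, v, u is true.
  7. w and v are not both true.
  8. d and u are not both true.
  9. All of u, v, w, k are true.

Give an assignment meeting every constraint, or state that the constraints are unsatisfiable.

Case u = True:
  (1) with u=T forces d = True.
  Constraint (8) is violated (d=T, u=T) — contradiction.
Case u = False:
  Constraint (9) is violated (u=F) — contradiction.
Both cases fail — unsatisfiable.

UNSATISFIABLE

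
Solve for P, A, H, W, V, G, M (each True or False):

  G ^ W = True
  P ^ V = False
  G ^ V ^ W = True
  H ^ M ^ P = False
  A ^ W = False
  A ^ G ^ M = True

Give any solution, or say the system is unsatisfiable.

P: False, A: False, H: False, W: False, V: False, G: True, M: False

G ^ W = T ^ F = True ✓
P ^ V = F ^ F = False ✓
G ^ V ^ W = T ^ F ^ F = True ✓
H ^ M ^ P = F ^ F ^ F = False ✓
A ^ W = F ^ F = False ✓
A ^ G ^ M = F ^ T ^ F = True ✓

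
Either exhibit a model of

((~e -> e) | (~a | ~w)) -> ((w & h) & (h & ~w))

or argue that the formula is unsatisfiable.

w: True; e: False; h: False; a: True

  ((~e -> e) | (~a | ~w)) -> ((w & h) & (h & ~w)) = True
    (~e -> e) | (~a | ~w) = False
      ~e -> e = False
        ~e = True
      ~a | ~w = False
        ~a = False
        ~w = False
    (w & h) & (h & ~w) = False
      w & h = False
      h & ~w = False
        ~w = False
The formula evaluates to True.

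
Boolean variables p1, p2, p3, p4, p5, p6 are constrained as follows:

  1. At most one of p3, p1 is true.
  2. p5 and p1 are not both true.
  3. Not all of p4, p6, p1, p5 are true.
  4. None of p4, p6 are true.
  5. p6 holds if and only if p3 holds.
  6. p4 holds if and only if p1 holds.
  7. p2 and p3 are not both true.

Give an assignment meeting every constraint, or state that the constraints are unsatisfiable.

p1 = False; p2 = True; p3 = False; p4 = False; p5 = True; p6 = False

  (1) {p3, p1}: 0 true — at most one ✓
  (2) p5=T, p1=F — not both ✓
  (3) {p4, p6, p1, p5}: 1/4 true — not all ✓
  (4) {p4, p6}: 0 true — none ✓
  (5) p6=F, p3=F — same ✓
  (6) p4=F, p1=F — same ✓
  (7) p2=T, p3=F — not both ✓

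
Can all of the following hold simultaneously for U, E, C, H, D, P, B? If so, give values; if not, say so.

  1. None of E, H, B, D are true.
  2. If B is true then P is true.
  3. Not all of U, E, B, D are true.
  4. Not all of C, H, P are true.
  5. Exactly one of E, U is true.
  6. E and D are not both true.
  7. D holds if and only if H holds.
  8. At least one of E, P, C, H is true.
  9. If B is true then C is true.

U = True, E = False, C = False, H = False, D = False, P = True, B = False

  (1) {E, H, B, D}: 0 true — none ✓
  (2) B=F ⇒ P: vacuous ✓
  (3) {U, E, B, D}: 1/4 true — not all ✓
  (4) {C, H, P}: 1/3 true — not all ✓
  (5) {E, U}: 1 true — exactly one ✓
  (6) E=F, D=F — not both ✓
  (7) D=F, H=F — same ✓
  (8) {E, P, C, H}: 1 true — at least one ✓
  (9) B=F ⇒ C: vacuous ✓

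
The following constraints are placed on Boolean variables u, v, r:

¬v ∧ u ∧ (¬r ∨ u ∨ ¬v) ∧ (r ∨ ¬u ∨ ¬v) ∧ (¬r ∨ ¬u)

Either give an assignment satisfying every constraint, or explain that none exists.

Unit clause (¬v) forces v = False.
Unit clause (u) forces u = True.
In (¬r ∨ ¬u) only ¬r is left, so r = False.
Check each clause:
  (¬v): ¬v holds.
  (u): u holds.
  (¬r ∨ u ∨ ¬v): ¬r holds.
  (r ∨ ¬u ∨ ¬v): ¬v holds.
  (¬r ∨ ¬u): ¬r holds.
All clauses satisfied.

u: True, v: False, r: False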